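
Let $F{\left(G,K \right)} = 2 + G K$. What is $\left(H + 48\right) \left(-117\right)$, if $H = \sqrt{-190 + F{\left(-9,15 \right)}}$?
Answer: $-5616 - 117 i \sqrt{323} \approx -5616.0 - 2102.7 i$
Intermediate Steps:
$H = i \sqrt{323}$ ($H = \sqrt{-190 + \left(2 - 135\right)} = \sqrt{-190 - 133} = \sqrt{-323} = i \sqrt{323} \approx 17.972 i$)
$\left(H + 48\right) \left(-117\right) = \left(i \sqrt{323} + 48\right) \left(-117\right) = \left(48 + i \sqrt{323}\right) \left(-117\right) = -5616 - 117 i \sqrt{323}$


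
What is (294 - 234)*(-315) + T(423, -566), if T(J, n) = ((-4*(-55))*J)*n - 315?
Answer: -52691175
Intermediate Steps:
T(J, n) = -315 + 220*J*n (T(J, n) = (220*J)*n - 315 = 220*J*n - 315 = -315 + 220*J*n)
(294 - 234)*(-315) + T(423, -566) = (294 - 234)*(-315) + (-315 + 220*423*(-566)) = 60*(-315) + (-315 - 52671960) = -18900 - 52672275 = -52691175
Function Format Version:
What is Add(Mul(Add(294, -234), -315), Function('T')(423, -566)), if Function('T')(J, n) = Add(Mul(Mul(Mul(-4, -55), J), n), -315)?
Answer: -52691175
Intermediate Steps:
Function('T')(J, n) = Add(-315, Mul(220, J, n)) (Function('T')(J, n) = Add(Mul(Mul(220, J), n), -315) = Add(Mul(220, J, n), -315) = Add(-315, Mul(220, J, n)))
Add(Mul(Add(294, -234), -315), Function('T')(423, -566)) = Add(Mul(Add(294, -234), -315), Add(-315, Mul(220, 423, -566))) = Add(Mul(60, -315), Add(-315, -52671960)) = Add(-18900, -52672275) = -52691175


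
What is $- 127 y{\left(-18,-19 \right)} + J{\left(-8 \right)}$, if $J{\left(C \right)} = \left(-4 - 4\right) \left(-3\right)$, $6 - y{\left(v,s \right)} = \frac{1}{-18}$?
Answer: $- \frac{13411}{18} \approx -745.06$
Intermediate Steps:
$y{\left(v,s \right)} = \frac{109}{18}$ ($y{\left(v,s \right)} = 6 - \frac{1}{-18} = 6 - - \frac{1}{18} = 6 + \frac{1}{18} = \frac{109}{18}$)
$J{\left(C \right)} = 24$ ($J{\left(C \right)} = \left(-8\right) \left(-3\right) = 24$)
$- 127 y{\left(-18,-19 \right)} + J{\left(-8 \right)} = \left(-127\right) \frac{109}{18} + 24 = - \frac{13843}{18} + 24 = - \frac{13411}{18}$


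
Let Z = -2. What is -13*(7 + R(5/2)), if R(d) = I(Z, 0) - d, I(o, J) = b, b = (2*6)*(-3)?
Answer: 819/2 ≈ 409.50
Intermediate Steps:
b = -36 (b = 12*(-3) = -36)
I(o, J) = -36
R(d) = -36 - d
-13*(7 + R(5/2)) = -13*(7 + (-36 - 5/2)) = -13*(7 - 77/2) = -13*(-63/2) = 819/2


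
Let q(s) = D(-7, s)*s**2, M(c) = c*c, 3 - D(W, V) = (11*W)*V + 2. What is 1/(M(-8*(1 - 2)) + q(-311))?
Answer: -1/2316081002 ≈ -4.3176e-10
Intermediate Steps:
D(W, V) = 1 - 11*V*W (D(W, V) = 3 - ((11*W)*V + 2) = 3 - (11*V*W + 2) = 3 - (2 + 11*V*W) = 3 + (-2 - 11*V*W) = 1 - 11*V*W)
M(c) = c**2
q(s) = s**2*(1 + 77*s) (q(s) = (1 - 11*s*(-7))*s**2 = (1 + 77*s)*s**2 = s**2*(1 + 77*s))
1/(M(-8*(1 - 2)) + q(-311)) = 1/((-8*(1 - 2))**2 + (-311)**2*(1 + 77*(-311))) = 1/((-8*(-1))**2 + 96721*(1 - 23947)) = 1/(8**2 + 96721*(-23946)) = 1/(64 - 2316081066) = 1/(-2316081002) = -1/2316081002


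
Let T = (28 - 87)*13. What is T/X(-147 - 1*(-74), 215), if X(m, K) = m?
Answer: 767/73 ≈ 10.507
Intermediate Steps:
T = -767 (T = -59*13 = -767)
T/X(-147 - 1*(-74), 215) = -767/(-147 - 1*(-74)) = -767/(-147 + 74) = -767/(-73) = -767*(-1/73) = 767/73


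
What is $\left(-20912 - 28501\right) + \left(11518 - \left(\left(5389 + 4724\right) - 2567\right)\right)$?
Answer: $-45441$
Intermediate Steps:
$\left(-20912 - 28501\right) + \left(11518 - \left(\left(5389 + 4724\right) - 2567\right)\right) = -49413 + \left(11518 - \left(10113 - 2567\right)\right) = -49413 + \left(11518 - 7546\right) = -49413 + 3972 = -45441$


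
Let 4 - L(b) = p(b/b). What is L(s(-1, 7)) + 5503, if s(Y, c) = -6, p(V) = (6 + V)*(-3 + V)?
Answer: 5521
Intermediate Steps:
p(V) = (-3 + V)*(6 + V)
L(b) = 18 (L(b) = 4 - (-18 + (b/b)**2 + 3*(b/b)) = 4 - (-18 + 1**2 + 3*1) = 4 - (-18 + 1 + 3) = 4 - 1*(-14) = 4 + 14 = 18)
L(s(-1, 7)) + 5503 = 18 + 5503 = 5521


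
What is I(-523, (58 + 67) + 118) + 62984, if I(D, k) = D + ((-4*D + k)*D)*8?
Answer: -9707179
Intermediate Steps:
I(D, k) = D + 8*D*(k - 4*D) (I(D, k) = D + ((k - 4*D)*D)*8 = D + (D*(k - 4*D))*8 = D + 8*D*(k - 4*D))
I(-523, (58 + 67) + 118) + 62984 = -523*(1 - 32*(-523) + 8*((58 + 67) + 118)) + 62984 = -523*(1 + 16736 + 8*(125 + 118)) + 62984 = -523*(1 + 16736 + 8*243) + 62984 = -523*(1 + 16736 + 1944) + 62984 = -523*18681 + 62984 = -9770163 + 62984 = -9707179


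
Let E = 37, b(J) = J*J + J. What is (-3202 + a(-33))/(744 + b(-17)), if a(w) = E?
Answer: -3165/1016 ≈ -3.1152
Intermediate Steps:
b(J) = J + J² (b(J) = J² + J = J + J²)
a(w) = 37
(-3202 + a(-33))/(744 + b(-17)) = (-3202 + 37)/(744 - 17*(1 - 17)) = -3165/(744 - 17*(-16)) = -3165/(744 + 272) = -3165/1016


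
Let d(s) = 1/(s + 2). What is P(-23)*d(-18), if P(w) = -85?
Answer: 85/16 ≈ 5.3125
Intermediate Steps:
d(s) = 1/(2 + s)
P(-23)*d(-18) = -85/(2 - 18) = -85/(-16) = -85*(-1/16) = 85/16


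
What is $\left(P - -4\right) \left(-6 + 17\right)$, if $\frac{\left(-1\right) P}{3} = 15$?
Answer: $-451$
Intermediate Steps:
$P = -45$ ($P = \left(-3\right) 15 = -45$)
$\left(P - -4\right) \left(-6 + 17\right) = \left(-45 - -4\right) \left(-6 + 17\right) = \left(-45 + 4\right) 11 = \left(-41\right) 11 = -451$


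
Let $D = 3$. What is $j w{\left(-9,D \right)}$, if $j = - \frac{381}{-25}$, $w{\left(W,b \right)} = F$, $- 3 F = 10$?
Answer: $- \frac{254}{5} \approx -50.8$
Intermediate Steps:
$F = - \frac{10}{3}$ ($F = \left(- \frac{1}{3}\right) 10 = - \frac{10}{3} \approx -3.3333$)
$w{\left(W,b \right)} = - \frac{10}{3}$
$j = \frac{381}{25}$ ($j = \left(-381\right) \left(- \frac{1}{25}\right) = \frac{381}{25} \approx 15.24$)
$j w{\left(-9,D \right)} = \frac{381}{25} \left(- \frac{10}{3}\right) = - \frac{254}{5}$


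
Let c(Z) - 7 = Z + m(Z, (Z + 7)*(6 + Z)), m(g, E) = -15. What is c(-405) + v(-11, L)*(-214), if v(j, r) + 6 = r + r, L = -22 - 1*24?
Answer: 20559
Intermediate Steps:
L = -46 (L = -22 - 24 = -46)
v(j, r) = -6 + 2*r (v(j, r) = -6 + (r + r) = -6 + 2*r)
c(Z) = -8 + Z (c(Z) = 7 + (Z - 15) = 7 + (-15 + Z) = -8 + Z)
c(-405) + v(-11, L)*(-214) = (-8 - 405) + (-6 + 2*(-46))*(-214) = -413 + (-6 - 92)*(-214) = -413 - 98*(-214) = -413 + 20972 = 20559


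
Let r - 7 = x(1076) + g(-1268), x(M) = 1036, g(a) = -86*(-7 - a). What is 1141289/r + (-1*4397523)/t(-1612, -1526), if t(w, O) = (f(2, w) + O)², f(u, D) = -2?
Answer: -3136970459345/250762805952 ≈ -12.510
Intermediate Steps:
g(a) = 602 + 86*a
t(w, O) = (-2 + O)²
r = -107403 (r = 7 + (1036 + (602 + 86*(-1268))) = 7 + (1036 + (602 - 109048)) = 7 + (1036 - 108446) = 7 - 107410 = -107403)
1141289/r + (-1*4397523)/t(-1612, -1526) = 1141289/(-107403) + (-1*4397523)/((-2 - 1526)²) = 1141289*(-1/107403) - 4397523/((-1528)²) = -1141289/107403 - 4397523/2334784 = -3136970459345/250762805952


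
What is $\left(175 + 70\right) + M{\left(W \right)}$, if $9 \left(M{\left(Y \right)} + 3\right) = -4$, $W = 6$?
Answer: $\frac{2174}{9} \approx 241.56$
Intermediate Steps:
$M{\left(Y \right)} = - \frac{31}{9}$ ($M{\left(Y \right)} = -3 + \frac{1}{9} \left(-4\right) = -3 - \frac{4}{9} = - \frac{31}{9}$)
$\left(175 + 70\right) + M{\left(W \right)} = \left(175 + 70\right) - \frac{31}{9} = 245 - \frac{31}{9} = \frac{2174}{9}$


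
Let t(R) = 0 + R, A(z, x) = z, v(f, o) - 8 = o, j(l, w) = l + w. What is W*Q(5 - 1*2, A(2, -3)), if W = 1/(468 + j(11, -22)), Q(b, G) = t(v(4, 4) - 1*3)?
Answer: 9/457 ≈ 0.019694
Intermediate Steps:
v(f, o) = 8 + o
t(R) = R
Q(b, G) = 9 (Q(b, G) = (8 + 4) - 1*3 = 12 - 3 = 9)
W = 1/457 (W = 1/(468 + (11 - 22)) = 1/(468 - 11) = 1/457 ≈ 0.0021882)
W*Q(5 - 1*2, A(2, -3)) = (1/457)*9 = 9/457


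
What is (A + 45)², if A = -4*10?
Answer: 25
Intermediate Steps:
A = -40
(A + 45)² = (-40 + 45)² = 5² = 25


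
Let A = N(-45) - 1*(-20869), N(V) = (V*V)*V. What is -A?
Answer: 70256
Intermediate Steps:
N(V) = V³ (N(V) = V²*V = V³)
A = -70256 (A = (-45)³ - 1*(-20869) = -91125 + 20869 = -70256)
-A = -1*(-70256) = 70256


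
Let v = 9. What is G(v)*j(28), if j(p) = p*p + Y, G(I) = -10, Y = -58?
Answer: -7260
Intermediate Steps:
j(p) = -58 + p² (j(p) = p*p - 58 = p² - 58 = -58 + p²)
G(v)*j(28) = -10*(-58 + 28²) = -10*(-58 + 784) = -10*726 = -7260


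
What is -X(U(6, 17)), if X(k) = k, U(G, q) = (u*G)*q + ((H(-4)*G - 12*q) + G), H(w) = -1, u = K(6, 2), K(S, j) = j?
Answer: 0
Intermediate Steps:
u = 2
U(G, q) = -12*q + 2*G*q (U(G, q) = (2*G)*q + ((-G - 12*q) + G) = 2*G*q - 12*q = -12*q + 2*G*q)
-X(U(6, 17)) = -2*17*(-6 + 6) = -2*17*0 = -1*0 = 0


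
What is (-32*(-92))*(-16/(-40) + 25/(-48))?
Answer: -5336/15 ≈ -355.73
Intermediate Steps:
(-32*(-92))*(-16/(-40) + 25/(-48)) = 2944*(-16*(-1/40) + 25*(-1/48)) = 2944*(⅖ - 25/48) = 2944*(-29/240) = -5336/15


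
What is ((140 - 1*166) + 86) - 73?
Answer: -13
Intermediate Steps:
((140 - 1*166) + 86) - 73 = ((140 - 166) + 86) - 73 = (-26 + 86) - 73 = 60 - 73 = -13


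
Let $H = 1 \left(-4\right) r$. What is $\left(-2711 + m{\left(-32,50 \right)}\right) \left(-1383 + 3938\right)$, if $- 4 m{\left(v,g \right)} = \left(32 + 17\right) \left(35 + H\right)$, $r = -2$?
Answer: $- \frac{33089805}{4} \approx -8.2724 \cdot 10^{6}$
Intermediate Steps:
$H = 8$ ($H = 1 \left(-4\right) \left(-2\right) = \left(-4\right) \left(-2\right) = 8$)
$m{\left(v,g \right)} = - \frac{2107}{4}$ ($m{\left(v,g \right)} = - \frac{\left(32 + 17\right) \left(35 + 8\right)}{4} = - \frac{49 \cdot 43}{4} = \left(- \frac{1}{4}\right) 2107 = - \frac{2107}{4}$)
$\left(-2711 + m{\left(-32,50 \right)}\right) \left(-1383 + 3938\right) = \left(-2711 - \frac{2107}{4}\right) \left(-1383 + 3938\right) = \left(- \frac{12951}{4}\right) 2555 = - \frac{33089805}{4}$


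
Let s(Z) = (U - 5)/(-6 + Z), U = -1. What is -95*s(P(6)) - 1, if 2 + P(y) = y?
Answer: -286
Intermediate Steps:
P(y) = -2 + y
s(Z) = -6/(-6 + Z) (s(Z) = (-1 - 5)/(-6 + Z) = -6/(-6 + Z))
-95*s(P(6)) - 1 = -(-570)/(-6 + (-2 + 6)) - 1 = -(-570)/(-6 + 4) - 1 = -(-570)/(-2) - 1 = -(-570)*(-1)/2 - 1 = -95*3 - 1 = -285 - 1 = -286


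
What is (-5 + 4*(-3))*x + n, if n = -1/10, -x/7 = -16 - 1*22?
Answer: -45221/10 ≈ -4522.1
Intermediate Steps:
x = 266 (x = -7*(-16 - 1*22) = -7*(-16 - 22) = -7*(-38) = 266)
n = -⅒ (n = -1*⅒ = -⅒ ≈ -0.10000)
(-5 + 4*(-3))*x + n = (-5 + 4*(-3))*266 - ⅒ = (-5 - 12)*266 - ⅒ = -17*266 - ⅒ = -4522 - ⅒ = -45221/10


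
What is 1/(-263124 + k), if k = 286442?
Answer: 1/23318 ≈ 4.2885e-5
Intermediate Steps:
1/(-263124 + k) = 1/(-263124 + 286442) = 1/23318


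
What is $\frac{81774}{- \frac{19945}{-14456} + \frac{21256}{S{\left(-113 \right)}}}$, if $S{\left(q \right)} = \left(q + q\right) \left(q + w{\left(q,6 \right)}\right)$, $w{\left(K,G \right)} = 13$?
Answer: $\frac{1113167655600}{31584739} \approx 35244.0$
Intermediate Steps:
$S{\left(q \right)} = 2 q \left(13 + q\right)$ ($S{\left(q \right)} = \left(q + q\right) \left(q + 13\right) = 2 q \left(13 + q\right)$)
$\frac{81774}{- \frac{19945}{-14456} + \frac{21256}{S{\left(-113 \right)}}} = \frac{81774}{- \frac{19945}{-14456} + \frac{21256}{2 \left(-113\right) \left(13 - 113\right)}} = \frac{81774}{\left(-19945\right) \left(- \frac{1}{14456}\right) + \frac{21256}{2 \left(-113\right) \left(-100\right)}} = \frac{81774}{\frac{19945}{14456} + \frac{21256}{22600}} = \frac{81774}{\frac{19945}{14456} + 21256 \cdot \frac{1}{22600}} = \frac{81774}{\frac{19945}{14456} + \frac{2657}{2825}} = \frac{81774}{\frac{94754217}{40838200}} = 81774 \cdot \frac{40838200}{94754217} = \frac{1113167655600}{31584739}$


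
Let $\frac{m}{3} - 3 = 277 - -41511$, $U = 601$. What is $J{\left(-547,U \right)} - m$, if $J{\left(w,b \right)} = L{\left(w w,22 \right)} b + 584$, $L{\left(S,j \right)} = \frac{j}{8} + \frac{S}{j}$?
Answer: $\frac{354231223}{44} \approx 8.0507 \cdot 10^{6}$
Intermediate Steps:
$m = 125373$ ($m = 9 + 3 \left(277 - -41511\right) = 9 + 3 \left(277 + 41511\right) = 9 + 3 \cdot 41788 = 9 + 125364 = 125373$)
$L{\left(S,j \right)} = \frac{j}{8} + \frac{S}{j}$ ($L{\left(S,j \right)} = j \frac{1}{8} + \frac{S}{j} = \frac{j}{8} + \frac{S}{j}$)
$J{\left(w,b \right)} = 584 + b \left(\frac{11}{4} + \frac{w^{2}}{22}\right)$ ($J{\left(w,b \right)} = \left(\frac{1}{8} \cdot 22 + \frac{w w}{22}\right) b + 584 = \left(\frac{11}{4} + w^{2} \cdot \frac{1}{22}\right) b + 584 = \left(\frac{11}{4} + \frac{w^{2}}{22}\right) b + 584 = b \left(\frac{11}{4} + \frac{w^{2}}{22}\right) + 584 = 584 + b \left(\frac{11}{4} + \frac{w^{2}}{22}\right)$)
$J{\left(-547,U \right)} - m = \left(584 + \frac{1}{44} \cdot 601 \left(121 + 2 \left(-547\right)^{2}\right)\right) - 125373 = \left(584 + \frac{1}{44} \cdot 601 \left(121 + 2 \cdot 299209\right)\right) - 125373 = \left(584 + \frac{1}{44} \cdot 601 \left(121 + 598418\right)\right) - 125373 = \left(584 + \frac{1}{44} \cdot 601 \cdot 598539\right) - 125373 = \left(584 + \frac{359721939}{44}\right) - 125373 = \frac{359747635}{44} - 125373 = \frac{354231223}{44}$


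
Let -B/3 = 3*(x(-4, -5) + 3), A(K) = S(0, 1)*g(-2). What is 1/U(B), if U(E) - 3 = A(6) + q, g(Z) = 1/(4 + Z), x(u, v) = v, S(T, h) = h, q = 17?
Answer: 2/41 ≈ 0.048781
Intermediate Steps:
A(K) = 1/2 (A(K) = 1/(4 - 2) = 1/2)
B = 18 (B = -9*(-5 + 3) = -9*(-2) = -3*(-6) = 18)
U(E) = 41/2 (U(E) = 3 + (1/2 + 17) = 3 + 35/2 = 41/2)
1/U(B) = 1/(41/2) = 2/41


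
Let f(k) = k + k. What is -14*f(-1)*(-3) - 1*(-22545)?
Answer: 22461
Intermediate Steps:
f(k) = 2*k
-14*f(-1)*(-3) - 1*(-22545) = -28*(-1)*(-3) - 1*(-22545) = -14*(-2)*(-3) + 22545 = 28*(-3) + 22545 = -84 + 22545 = 22461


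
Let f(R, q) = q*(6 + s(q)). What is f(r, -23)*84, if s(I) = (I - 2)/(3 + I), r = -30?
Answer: -14007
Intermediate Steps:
s(I) = (-2 + I)/(3 + I)
f(R, q) = q*(6 + (-2 + q)/(3 + q))
f(r, -23)*84 = -23*(16 + 7*(-23))/(3 - 23)*84 = -23*(16 - 161)/(-20)*84 = -23*(-1/20)*(-145)*84 = -667/4*84 = -14007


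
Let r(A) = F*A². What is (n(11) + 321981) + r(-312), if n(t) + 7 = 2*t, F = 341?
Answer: 33516300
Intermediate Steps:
n(t) = -7 + 2*t
r(A) = 341*A²
(n(11) + 321981) + r(-312) = ((-7 + 2*11) + 321981) + 341*(-312)² = ((-7 + 22) + 321981) + 341*97344 = (15 + 321981) + 33194304 = 321996 + 33194304 = 33516300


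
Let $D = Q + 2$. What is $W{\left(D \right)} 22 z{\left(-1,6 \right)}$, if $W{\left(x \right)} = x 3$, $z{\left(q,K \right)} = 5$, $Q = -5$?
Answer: $-990$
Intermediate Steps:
$D = -3$ ($D = -5 + 2 = -3$)
$W{\left(x \right)} = 3 x$
$W{\left(D \right)} 22 z{\left(-1,6 \right)} = 3 \left(-3\right) 22 \cdot 5 = \left(-9\right) 110 = -990$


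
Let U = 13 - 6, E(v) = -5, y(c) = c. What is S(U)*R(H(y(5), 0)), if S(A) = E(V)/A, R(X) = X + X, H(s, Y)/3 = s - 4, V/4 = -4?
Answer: -30/7 ≈ -4.2857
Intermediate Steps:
V = -16 (V = 4*(-4) = -16)
H(s, Y) = -12 + 3*s (H(s, Y) = 3*(s - 4) = 3*(-4 + s) = -12 + 3*s)
R(X) = 2*X
U = 7
S(A) = -5/A
S(U)*R(H(y(5), 0)) = (-5/7)*(2*(-12 + 3*5)) = (-5*1/7)*(2*(-12 + 15)) = -10*3/7 = -5/7*6 = -30/7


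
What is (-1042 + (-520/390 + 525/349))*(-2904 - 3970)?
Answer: 7498124830/1047 ≈ 7.1615e+6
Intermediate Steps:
(-1042 + (-520/390 + 525/349))*(-2904 - 3970) = (-1042 + (-520*1/390 + 525*(1/349)))*(-6874) = (-1042 + (-4/3 + 525/349))*(-6874) = (-1042 + 179/1047)*(-6874) = -1090795/1047*(-6874) = 7498124830/1047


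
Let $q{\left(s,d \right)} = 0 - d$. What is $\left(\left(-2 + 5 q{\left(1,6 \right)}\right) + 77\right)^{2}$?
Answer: $2025$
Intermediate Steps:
$q{\left(s,d \right)} = - d$
$\left(\left(-2 + 5 q{\left(1,6 \right)}\right) + 77\right)^{2} = \left(\left(-2 + 5 \left(\left(-1\right) 6\right)\right) + 77\right)^{2} = \left(\left(-2 + 5 \left(-6\right)\right) + 77\right)^{2} = \left(\left(-2 - 30\right) + 77\right)^{2} = \left(-32 + 77\right)^{2} = 45^{2} = 2025$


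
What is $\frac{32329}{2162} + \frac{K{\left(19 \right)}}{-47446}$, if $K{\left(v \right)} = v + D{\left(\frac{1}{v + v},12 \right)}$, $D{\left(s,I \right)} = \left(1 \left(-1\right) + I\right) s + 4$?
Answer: $\frac{29142796261}{1948986788} \approx 14.953$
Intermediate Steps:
$D{\left(s,I \right)} = 4 + s \left(-1 + I\right)$ ($D{\left(s,I \right)} = \left(-1 + I\right) s + 4 = s \left(-1 + I\right) + 4 = 4 + s \left(-1 + I\right)$)
$K{\left(v \right)} = 4 + v + \frac{11}{2 v}$ ($K{\left(v \right)} = v + \left(4 - \frac{1}{v + v} + \frac{12}{v + v}\right) = v + \left(4 - \frac{1}{2 v} + \frac{12}{2 v}\right) = v + \left(4 - \frac{1}{2 v} + 12 \frac{1}{2 v}\right) = v + \left(4 - \frac{1}{2 v} + \frac{6}{v}\right) = v + \left(4 + \frac{11}{2 v}\right) = 4 + v + \frac{11}{2 v}$)
$\frac{32329}{2162} + \frac{K{\left(19 \right)}}{-47446} = \frac{32329}{2162} + \frac{4 + 19 + \frac{11}{2 \cdot 19}}{-47446} = 32329 \cdot \frac{1}{2162} + \left(4 + 19 + \frac{11}{2} \cdot \frac{1}{19}\right) \left(- \frac{1}{47446}\right) = \frac{32329}{2162} + \left(4 + 19 + \frac{11}{38}\right) \left(- \frac{1}{47446}\right) = \frac{32329}{2162} + \frac{885}{38} \left(- \frac{1}{47446}\right) = \frac{32329}{2162} - \frac{885}{1802948} = \frac{29142796261}{1948986788}$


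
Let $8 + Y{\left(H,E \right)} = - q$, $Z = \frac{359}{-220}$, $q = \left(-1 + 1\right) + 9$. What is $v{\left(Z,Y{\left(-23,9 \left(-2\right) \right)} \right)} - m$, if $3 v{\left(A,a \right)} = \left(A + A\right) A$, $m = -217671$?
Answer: $\frac{15803043481}{72600} \approx 2.1767 \cdot 10^{5}$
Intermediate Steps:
$q = 9$ ($q = 0 + 9 = 9$)
$Z = - \frac{359}{220}$ ($Z = 359 \left(- \frac{1}{220}\right) = - \frac{359}{220} \approx -1.6318$)
$Y{\left(H,E \right)} = -17$ ($Y{\left(H,E \right)} = -8 - 9 = -17$)
$v{\left(A,a \right)} = \frac{2 A^{2}}{3}$ ($v{\left(A,a \right)} = \frac{\left(A + A\right) A}{3} = \frac{2 A A}{3} = \frac{2 A^{2}}{3}$)
$v{\left(Z,Y{\left(-23,9 \left(-2\right) \right)} \right)} - m = \frac{2 \left(- \frac{359}{220}\right)^{2}}{3} - -217671 = \frac{2}{3} \cdot \frac{128881}{48400} + 217671 = \frac{128881}{72600} + 217671 = \frac{15803043481}{72600}$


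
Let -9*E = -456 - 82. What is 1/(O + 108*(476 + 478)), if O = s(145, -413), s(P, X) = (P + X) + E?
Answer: 9/925414 ≈ 9.7254e-6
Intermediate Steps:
E = 538/9 (E = -(-456 - 82)/9 = -⅑*(-538) = 538/9 ≈ 59.778)
s(P, X) = 538/9 + P + X (s(P, X) = (P + X) + 538/9 = 538/9 + P + X)
O = -1874/9 (O = 538/9 + 145 - 413 = -1874/9 ≈ -208.22)
1/(O + 108*(476 + 478)) = 1/(-1874/9 + 108*(476 + 478)) = 1/(-1874/9 + 108*954) = 1/(-1874/9 + 103032) = 1/(925414/9) = 9/925414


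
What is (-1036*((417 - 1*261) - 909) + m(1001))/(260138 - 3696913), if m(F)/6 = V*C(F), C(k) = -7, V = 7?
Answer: -779814/3436775 ≈ -0.22690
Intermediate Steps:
m(F) = -294 (m(F) = 6*(7*(-7)) = 6*(-49) = -294)
(-1036*((417 - 1*261) - 909) + m(1001))/(260138 - 3696913) = (-1036*((417 - 1*261) - 909) - 294)/(260138 - 3696913) = (-1036*((417 - 261) - 909) - 294)/(-3436775) = (-1036*(156 - 909) - 294)*(-1/3436775) = (-1036*(-753) - 294)*(-1/3436775) = (780108 - 294)*(-1/3436775) = 779814*(-1/3436775) = -779814/3436775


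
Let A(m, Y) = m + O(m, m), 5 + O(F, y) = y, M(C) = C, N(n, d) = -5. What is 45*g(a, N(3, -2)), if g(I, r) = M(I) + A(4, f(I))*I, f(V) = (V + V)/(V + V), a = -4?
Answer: -720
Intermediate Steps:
O(F, y) = -5 + y
f(V) = 1 (f(V) = (2*V)/((2*V)) = (2*V)*(1/(2*V)) = 1)
A(m, Y) = -5 + 2*m (A(m, Y) = m + (-5 + m) = -5 + 2*m)
g(I, r) = 4*I (g(I, r) = I + (-5 + 2*4)*I = I + (-5 + 8)*I = I + 3*I = 4*I)
45*g(a, N(3, -2)) = 45*(4*(-4)) = 45*(-16) = -720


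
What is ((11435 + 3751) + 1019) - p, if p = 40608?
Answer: -24403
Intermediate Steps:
((11435 + 3751) + 1019) - p = ((11435 + 3751) + 1019) - 1*40608 = (15186 + 1019) - 40608 = 16205 - 40608 = -24403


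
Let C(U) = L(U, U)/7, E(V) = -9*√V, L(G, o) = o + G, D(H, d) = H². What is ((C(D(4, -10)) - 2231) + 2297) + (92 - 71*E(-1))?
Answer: 1138/7 + 639*I ≈ 162.57 + 639.0*I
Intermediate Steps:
L(G, o) = G + o
C(U) = 2*U/7 (C(U) = (U + U)/7 = (2*U)*(⅐) = 2*U/7)
((C(D(4, -10)) - 2231) + 2297) + (92 - 71*E(-1)) = (((2/7)*4² - 2231) + 2297) + (92 - (-639)*√(-1)) = (((2/7)*16 - 2231) + 2297) + (92 - (-639)*I) = ((32/7 - 2231) + 2297) + (92 + 639*I) = (-15585/7 + 2297) + (92 + 639*I) = 494/7 + (92 + 639*I) = 1138/7 + 639*I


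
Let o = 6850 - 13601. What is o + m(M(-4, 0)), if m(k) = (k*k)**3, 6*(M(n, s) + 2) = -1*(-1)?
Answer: -313203095/46656 ≈ -6713.0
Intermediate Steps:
M(n, s) = -11/6 (M(n, s) = -2 + (-1*(-1))/6 = -2 + (1/6)*1 = -2 + 1/6 = -11/6)
o = -6751
m(k) = k**6 (m(k) = (k**2)**3 = k**6)
o + m(M(-4, 0)) = -6751 + (-11/6)**6 = -6751 + 1771561/46656 = -313203095/46656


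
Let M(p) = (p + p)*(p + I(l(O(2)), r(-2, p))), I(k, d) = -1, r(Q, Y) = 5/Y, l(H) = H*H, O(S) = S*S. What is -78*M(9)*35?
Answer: -393120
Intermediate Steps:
O(S) = S²
l(H) = H²
M(p) = 2*p*(-1 + p) (M(p) = (p + p)*(p - 1) = (2*p)*(-1 + p) = 2*p*(-1 + p))
-78*M(9)*35 = -156*9*(-1 + 9)*35 = -156*9*8*35 = -78*144*35 = -11232*35 = -393120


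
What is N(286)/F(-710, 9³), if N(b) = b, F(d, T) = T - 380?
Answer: 286/349 ≈ 0.81948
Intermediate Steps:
F(d, T) = -380 + T
N(286)/F(-710, 9³) = 286/(-380 + 9³) = 286/(-380 + 729) = 286/349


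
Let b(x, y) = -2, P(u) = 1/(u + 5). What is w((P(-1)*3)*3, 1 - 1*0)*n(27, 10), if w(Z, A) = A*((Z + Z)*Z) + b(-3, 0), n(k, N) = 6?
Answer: 195/4 ≈ 48.750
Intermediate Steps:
P(u) = 1/(5 + u)
w(Z, A) = -2 + 2*A*Z² (w(Z, A) = A*((Z + Z)*Z) - 2 = A*((2*Z)*Z) - 2 = A*(2*Z²) - 2 = 2*A*Z² - 2 = -2 + 2*A*Z²)
w((P(-1)*3)*3, 1 - 1*0)*n(27, 10) = (-2 + 2*(1 - 1*0)*((3/(5 - 1))*3)²)*6 = (-2 + 2*(1 + 0)*((3/4)*3)²)*6 = (-2 + 2*1*(((¼)*3)*3)²)*6 = (-2 + 2*1*((¾)*3)²)*6 = (-2 + 2*1*(9/4)²)*6 = (-2 + 2*1*(81/16))*6 = (-2 + 81/8)*6 = (65/8)*6 = 195/4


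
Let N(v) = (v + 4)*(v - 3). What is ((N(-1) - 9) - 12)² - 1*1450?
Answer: -361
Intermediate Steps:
N(v) = (-3 + v)*(4 + v) (N(v) = (4 + v)*(-3 + v) = (-3 + v)*(4 + v))
((N(-1) - 9) - 12)² - 1*1450 = (((-12 - 1 + (-1)²) - 9) - 12)² - 1*1450 = (((-12 - 1 + 1) - 9) - 12)² - 1450 = ((-12 - 9) - 12)² - 1450 = (-21 - 12)² - 1450 = (-33)² - 1450 = 1089 - 1450 = -361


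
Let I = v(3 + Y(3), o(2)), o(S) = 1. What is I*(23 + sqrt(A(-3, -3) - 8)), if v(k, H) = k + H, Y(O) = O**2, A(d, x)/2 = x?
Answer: 299 + 13*I*sqrt(14) ≈ 299.0 + 48.642*I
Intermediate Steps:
A(d, x) = 2*x
v(k, H) = H + k
I = 13 (I = 1 + (3 + 3**2) = 1 + (3 + 9) = 1 + 12 = 13)
I*(23 + sqrt(A(-3, -3) - 8)) = 13*(23 + sqrt(2*(-3) - 8)) = 13*(23 + sqrt(-6 - 8)) = 13*(23 + sqrt(-14)) = 13*(23 + I*sqrt(14)) = 299 + 13*I*sqrt(14)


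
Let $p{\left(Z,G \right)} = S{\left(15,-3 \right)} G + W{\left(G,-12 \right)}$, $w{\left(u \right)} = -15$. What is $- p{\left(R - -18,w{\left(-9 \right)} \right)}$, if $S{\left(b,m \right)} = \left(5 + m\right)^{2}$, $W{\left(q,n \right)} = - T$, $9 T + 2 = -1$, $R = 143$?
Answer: $\frac{179}{3} \approx 59.667$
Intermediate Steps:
$T = - \frac{1}{3}$ ($T = - \frac{2}{9} + \frac{1}{9} \left(-1\right) = - \frac{2}{9} - \frac{1}{9} = - \frac{1}{3} \approx -0.33333$)
$W{\left(q,n \right)} = \frac{1}{3}$ ($W{\left(q,n \right)} = \left(-1\right) \left(- \frac{1}{3}\right) = \frac{1}{3}$)
$p{\left(Z,G \right)} = \frac{1}{3} + 4 G$ ($p{\left(Z,G \right)} = \left(5 - 3\right)^{2} G + \frac{1}{3} = 2^{2} G + \frac{1}{3} = 4 G + \frac{1}{3} = \frac{1}{3} + 4 G$)
$- p{\left(R - -18,w{\left(-9 \right)} \right)} = - (\frac{1}{3} + 4 \left(-15\right)) = - (\frac{1}{3} - 60) = \left(-1\right) \left(- \frac{179}{3}\right) = \frac{179}{3}$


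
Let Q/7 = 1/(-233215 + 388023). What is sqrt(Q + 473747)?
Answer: sqrt(2838397929713266)/77404 ≈ 688.29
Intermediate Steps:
Q = 7/154808 (Q = 7/(-233215 + 388023) = 7/154808 ≈ 4.5217e-5)
sqrt(Q + 473747) = sqrt(7/154808 + 473747) = sqrt(73339825583/154808) = sqrt(2838397929713266)/77404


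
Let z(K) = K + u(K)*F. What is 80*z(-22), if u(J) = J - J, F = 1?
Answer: -1760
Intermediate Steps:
u(J) = 0
z(K) = K (z(K) = K + 0*1 = K + 0 = K)
80*z(-22) = 80*(-22) = -1760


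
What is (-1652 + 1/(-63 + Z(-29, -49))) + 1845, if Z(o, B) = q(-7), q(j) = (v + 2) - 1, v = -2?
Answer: 12351/64 ≈ 192.98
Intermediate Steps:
q(j) = -1 (q(j) = (-2 + 2) - 1 = 0 - 1 = -1)
Z(o, B) = -1
(-1652 + 1/(-63 + Z(-29, -49))) + 1845 = (-1652 + 1/(-63 - 1)) + 1845 = (-1652 + 1/(-64)) + 1845 = (-1652 - 1/64) + 1845 = -105729/64 + 1845 = 12351/64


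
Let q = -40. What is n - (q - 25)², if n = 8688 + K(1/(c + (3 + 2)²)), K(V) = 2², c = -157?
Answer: 4467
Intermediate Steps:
K(V) = 4
n = 8692 (n = 8688 + 4 = 8692)
n - (q - 25)² = 8692 - (-40 - 25)² = 8692 - 1*(-65)² = 8692 - 1*4225 = 8692 - 4225 = 4467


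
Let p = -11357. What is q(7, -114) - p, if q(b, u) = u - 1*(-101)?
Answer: 11344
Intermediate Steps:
q(b, u) = 101 + u (q(b, u) = u + 101 = 101 + u)
q(7, -114) - p = (101 - 114) - 1*(-11357) = -13 + 11357 = 11344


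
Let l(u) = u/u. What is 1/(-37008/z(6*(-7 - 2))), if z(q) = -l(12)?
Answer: 1/37008 ≈ 2.7021e-5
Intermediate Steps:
l(u) = 1
z(q) = -1 (z(q) = -1*1 = -1)
1/(-37008/z(6*(-7 - 2))) = 1/(-37008/(-1)) = 1/(-37008*(-1)) = 1/37008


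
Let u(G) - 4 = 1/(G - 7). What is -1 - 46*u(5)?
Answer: -162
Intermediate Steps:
u(G) = 4 + 1/(-7 + G) (u(G) = 4 + 1/(G - 7) = 4 + 1/(-7 + G))
-1 - 46*u(5) = -1 - 46*(-27 + 4*5)/(-7 + 5) = -1 - 46*(-27 + 20)/(-2) = -1 - (-23)*(-7) = -1 - 46*7/2 = -1 - 161 = -162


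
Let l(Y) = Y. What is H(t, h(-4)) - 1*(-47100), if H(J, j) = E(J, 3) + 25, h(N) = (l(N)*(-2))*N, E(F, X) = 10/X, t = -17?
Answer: 141385/3 ≈ 47128.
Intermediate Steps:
h(N) = -2*N² (h(N) = (N*(-2))*N = (-2*N)*N = -2*N²)
H(J, j) = 85/3 (H(J, j) = 10/3 + 25 = 85/3)
H(t, h(-4)) - 1*(-47100) = 85/3 - 1*(-47100) = 85/3 + 47100 = 141385/3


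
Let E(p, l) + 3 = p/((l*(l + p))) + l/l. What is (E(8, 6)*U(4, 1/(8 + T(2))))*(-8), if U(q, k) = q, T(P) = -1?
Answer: 1280/21 ≈ 60.952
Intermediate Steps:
E(p, l) = -2 + p/(l*(l + p)) (E(p, l) = -3 + (p/((l*(l + p))) + l/l) = -3 + (p*(1/(l*(l + p))) + 1) = -3 + (p/(l*(l + p)) + 1) = -3 + (1 + p/(l*(l + p))) = -2 + p/(l*(l + p)))
(E(8, 6)*U(4, 1/(8 + T(2))))*(-8) = (((8 - 2*6² - 2*6*8)/(6*(6 + 8)))*4)*(-8) = (((⅙)*(8 - 2*36 - 96)/14)*4)*(-8) = (((⅙)*(1/14)*(8 - 72 - 96))*4)*(-8) = (((⅙)*(1/14)*(-160))*4)*(-8) = -40/21*4*(-8) = -160/21*(-8) = 1280/21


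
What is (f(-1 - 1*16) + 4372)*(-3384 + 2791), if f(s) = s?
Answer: -2582515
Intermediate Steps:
(f(-1 - 1*16) + 4372)*(-3384 + 2791) = ((-1 - 1*16) + 4372)*(-3384 + 2791) = ((-1 - 16) + 4372)*(-593) = (-17 + 4372)*(-593) = 4355*(-593) = -2582515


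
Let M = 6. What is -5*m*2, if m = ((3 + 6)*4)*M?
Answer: -2160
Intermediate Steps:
m = 216 (m = ((3 + 6)*4)*6 = (9*4)*6 = 36*6 = 216)
-5*m*2 = -5*216*2 = -1080*2 = -2160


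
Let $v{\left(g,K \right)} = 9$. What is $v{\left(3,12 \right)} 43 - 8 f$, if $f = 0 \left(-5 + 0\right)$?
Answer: $387$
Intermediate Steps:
$f = 0$ ($f = 0 \left(-5\right) = 0$)
$v{\left(3,12 \right)} 43 - 8 f = 9 \cdot 43 - 0 = 387 + 0 = 387$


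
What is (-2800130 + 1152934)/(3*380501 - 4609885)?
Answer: 823598/1734191 ≈ 0.47492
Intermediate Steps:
(-2800130 + 1152934)/(3*380501 - 4609885) = -1647196/(1141503 - 4609885) = -1647196/(-3468382) = -1647196*(-1/3468382) = 823598/1734191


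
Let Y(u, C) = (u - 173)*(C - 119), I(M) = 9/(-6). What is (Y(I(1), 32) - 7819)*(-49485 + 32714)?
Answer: -246952975/2 ≈ -1.2348e+8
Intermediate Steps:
I(M) = -3/2 (I(M) = 9*(-1/6) = -3/2)
Y(u, C) = (-173 + u)*(-119 + C)
(Y(I(1), 32) - 7819)*(-49485 + 32714) = ((20587 - 173*32 - 119*(-3/2) + 32*(-3/2)) - 7819)*(-49485 + 32714) = ((20587 - 5536 + 357/2 - 48) - 7819)*(-16771) = (30363/2 - 7819)*(-16771) = (14725/2)*(-16771) = -246952975/2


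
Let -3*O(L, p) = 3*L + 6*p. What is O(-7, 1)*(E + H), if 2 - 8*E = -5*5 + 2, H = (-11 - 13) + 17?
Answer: -155/8 ≈ -19.375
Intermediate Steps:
O(L, p) = -L - 2*p (O(L, p) = -(3*L + 6*p)/3 = -L - 2*p)
H = -7 (H = -24 + 17 = -7)
E = 25/8 (E = ¼ - (-5*5 + 2)/8 = ¼ - (-25 + 2)/8 = ¼ - ⅛*(-23) = ¼ + 23/8 = 25/8 ≈ 3.1250)
O(-7, 1)*(E + H) = (-1*(-7) - 2*1)*(25/8 - 7) = (7 - 2)*(-31/8) = 5*(-31/8) = -155/8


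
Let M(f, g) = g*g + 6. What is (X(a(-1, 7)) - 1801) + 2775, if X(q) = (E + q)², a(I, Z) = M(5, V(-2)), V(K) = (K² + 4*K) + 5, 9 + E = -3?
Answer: 999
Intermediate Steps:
E = -12 (E = -9 - 3 = -12)
V(K) = 5 + K² + 4*K
M(f, g) = 6 + g² (M(f, g) = g² + 6 = 6 + g²)
a(I, Z) = 7 (a(I, Z) = 6 + (5 + (-2)² + 4*(-2))² = 6 + (5 + 4 - 8)² = 6 + 1² = 6 + 1 = 7)
X(q) = (-12 + q)²
(X(a(-1, 7)) - 1801) + 2775 = ((-12 + 7)² - 1801) + 2775 = ((-5)² - 1801) + 2775 = (25 - 1801) + 2775 = -1776 + 2775 = 999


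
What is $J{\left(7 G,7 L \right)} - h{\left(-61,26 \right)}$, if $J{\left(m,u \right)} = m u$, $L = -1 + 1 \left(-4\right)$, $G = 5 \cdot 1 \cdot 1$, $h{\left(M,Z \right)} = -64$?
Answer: $-1161$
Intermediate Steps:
$G = 5$ ($G = 5 \cdot 1 = 5$)
$L = -5$ ($L = -1 - 4 = -5$)
$J{\left(7 G,7 L \right)} - h{\left(-61,26 \right)} = 7 \cdot 5 \cdot 7 \left(-5\right) - -64 = 35 \left(-35\right) + 64 = -1225 + 64 = -1161$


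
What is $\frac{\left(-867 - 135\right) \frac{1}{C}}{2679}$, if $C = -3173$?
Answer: $\frac{2}{16967} \approx 0.00011788$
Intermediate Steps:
$\frac{\left(-867 - 135\right) \frac{1}{C}}{2679} = \frac{\left(-867 - 135\right) \frac{1}{-3173}}{2679} = \left(-867 - 135\right) \left(- \frac{1}{3173}\right) \frac{1}{2679} = \left(-1002\right) \left(- \frac{1}{3173}\right) \frac{1}{2679} = \frac{6}{19} \cdot \frac{1}{2679} = \frac{2}{16967}$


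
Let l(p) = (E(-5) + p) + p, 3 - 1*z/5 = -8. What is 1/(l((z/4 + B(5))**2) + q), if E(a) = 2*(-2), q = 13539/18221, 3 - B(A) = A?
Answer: 145768/39775429 ≈ 0.0036648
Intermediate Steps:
B(A) = 3 - A
z = 55 (z = 15 - 5*(-8) = 15 + 40 = 55)
q = 13539/18221 (q = 13539*(1/18221) = 13539/18221 ≈ 0.74304)
E(a) = -4
l(p) = -4 + 2*p (l(p) = (-4 + p) + p = -4 + 2*p)
1/(l((z/4 + B(5))**2) + q) = 1/((-4 + 2*(55/4 + (3 - 1*5))**2) + 13539/18221) = 1/((-4 + 2*(55*(1/4) + (3 - 5))**2) + 13539/18221) = 1/((-4 + 2*(55/4 - 2)**2) + 13539/18221) = 1/((-4 + 2*(47/4)**2) + 13539/18221) = 1/((-4 + 2*(2209/16)) + 13539/18221) = 1/((-4 + 2209/8) + 13539/18221) = 1/(2177/8 + 13539/18221) = 1/(39775429/145768) = 145768/39775429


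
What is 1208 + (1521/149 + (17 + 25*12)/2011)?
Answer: 365069876/299639 ≈ 1218.4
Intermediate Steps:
1208 + (1521/149 + (17 + 25*12)/2011) = 1208 + (1521*(1/149) + (17 + 300)*(1/2011)) = 1208 + (1521/149 + 317*(1/2011)) = 1208 + (1521/149 + 317/2011) = 1208 + 3105964/299639 = 365069876/299639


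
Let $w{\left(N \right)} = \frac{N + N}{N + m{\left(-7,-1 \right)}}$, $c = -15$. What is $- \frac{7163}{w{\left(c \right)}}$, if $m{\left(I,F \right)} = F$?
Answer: $- \frac{57304}{15} \approx -3820.3$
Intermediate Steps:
$w{\left(N \right)} = \frac{2 N}{-1 + N}$ ($w{\left(N \right)} = \frac{N + N}{N - 1} = \frac{2 N}{-1 + N}$)
$- \frac{7163}{w{\left(c \right)}} = - \frac{7163}{2 \left(-15\right) \frac{1}{-1 - 15}} = - \frac{7163}{2 \left(-15\right) \frac{1}{-16}} = - \frac{7163}{2 \left(-15\right) \left(- \frac{1}{16}\right)} = - \frac{7163}{\frac{15}{8}} = \left(-7163\right) \frac{8}{15} = - \frac{57304}{15}$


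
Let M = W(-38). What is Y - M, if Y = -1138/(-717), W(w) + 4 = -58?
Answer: 45592/717 ≈ 63.587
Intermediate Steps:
W(w) = -62 (W(w) = -4 - 58 = -62)
Y = 1138/717 (Y = -1138*(-1/717) = 1138/717 ≈ 1.5872)
M = -62
Y - M = 1138/717 - 1*(-62) = 1138/717 + 62 = 45592/717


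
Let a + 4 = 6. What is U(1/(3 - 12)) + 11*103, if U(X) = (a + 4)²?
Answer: 1169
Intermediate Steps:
a = 2 (a = -4 + 6 = 2)
U(X) = 36 (U(X) = (2 + 4)² = 6² = 36)
U(1/(3 - 12)) + 11*103 = 36 + 11*103 = 36 + 1133 = 1169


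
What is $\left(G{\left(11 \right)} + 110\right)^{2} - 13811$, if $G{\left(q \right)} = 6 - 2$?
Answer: $-815$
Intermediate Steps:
$G{\left(q \right)} = 4$ ($G{\left(q \right)} = 6 - 2 = 4$)
$\left(G{\left(11 \right)} + 110\right)^{2} - 13811 = \left(4 + 110\right)^{2} - 13811 = 114^{2} - 13811 = 12996 - 13811 = -815$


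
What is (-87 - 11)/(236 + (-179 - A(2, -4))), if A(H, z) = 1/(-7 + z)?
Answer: -539/314 ≈ -1.7166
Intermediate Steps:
(-87 - 11)/(236 + (-179 - A(2, -4))) = (-87 - 11)/(236 + (-179 - 1/(-7 - 4))) = -98/(236 + (-179 - 1/(-11))) = -98/(236 + (-179 - 1*(-1/11))) = -98/(236 + (-179 + 1/11)) = -98/(236 - 1968/11) = -98/628/11 = -98*11/628 = -539/314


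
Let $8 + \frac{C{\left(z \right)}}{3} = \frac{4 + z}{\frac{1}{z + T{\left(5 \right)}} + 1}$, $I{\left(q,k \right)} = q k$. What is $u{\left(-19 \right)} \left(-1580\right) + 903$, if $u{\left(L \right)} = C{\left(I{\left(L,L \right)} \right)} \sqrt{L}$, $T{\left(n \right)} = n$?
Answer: $903 - \frac{619299960 i \sqrt{19}}{367} \approx 903.0 - 7.3555 \cdot 10^{6} i$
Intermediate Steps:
$I{\left(q,k \right)} = k q$
$C{\left(z \right)} = -24 + \frac{3 \left(4 + z\right)}{1 + \frac{1}{5 + z}}$ ($C{\left(z \right)} = -24 + 3 \frac{4 + z}{\frac{1}{z + 5} + 1} = -24 + 3 \frac{4 + z}{\frac{1}{5 + z} + 1} = -24 + 3 \frac{4 + z}{1 + \frac{1}{5 + z}} = -24 + \frac{3 \left(4 + z\right)}{1 + \frac{1}{5 + z}}$)
$u{\left(L \right)} = \frac{3 \sqrt{L} \left(-28 + L^{2} + L^{4}\right)}{6 + L^{2}}$ ($u{\left(L \right)} = \frac{3 \left(-28 + L L + \left(L L\right)^{2}\right)}{6 + L L} \sqrt{L} = \frac{3 \left(-28 + L^{2} + \left(L^{2}\right)^{2}\right)}{6 + L^{2}} \sqrt{L} = \frac{3 \left(-28 + L^{2} + L^{4}\right)}{6 + L^{2}} \sqrt{L} = \frac{3 \sqrt{L} \left(-28 + L^{2} + L^{4}\right)}{6 + L^{2}}$)
$u{\left(-19 \right)} \left(-1580\right) + 903 = \frac{3 \sqrt{-19} \left(-28 + \left(-19\right)^{2} + \left(-19\right)^{4}\right)}{6 + \left(-19\right)^{2}} \left(-1580\right) + 903 = \frac{3 i \sqrt{19} \left(-28 + 361 + 130321\right)}{6 + 361} \left(-1580\right) + 903 = 3 i \sqrt{19} \cdot \frac{1}{367} \cdot 130654 \left(-1580\right) + 903 = \frac{391962 i \sqrt{19}}{367} \left(-1580\right) + 903 = - \frac{619299960 i \sqrt{19}}{367} + 903 = 903 - \frac{619299960 i \sqrt{19}}{367}$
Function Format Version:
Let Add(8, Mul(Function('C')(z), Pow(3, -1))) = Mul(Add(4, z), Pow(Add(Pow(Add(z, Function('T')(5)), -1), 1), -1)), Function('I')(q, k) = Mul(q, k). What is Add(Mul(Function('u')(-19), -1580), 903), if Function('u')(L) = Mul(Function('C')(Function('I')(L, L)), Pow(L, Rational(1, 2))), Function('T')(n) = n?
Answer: Add(903, Mul(Rational(-619299960, 367), I, Pow(19, Rational(1, 2)))) ≈ Add(903.00, Mul(-7.3555e+6, I))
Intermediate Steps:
Function('I')(q, k) = Mul(k, q)
Function('C')(z) = Add(-24, Mul(3, Pow(Add(1, Pow(Add(5, z), -1)), -1), Add(4, z))) (Function('C')(z) = Add(-24, Mul(3, Mul(Add(4, z), Pow(Add(Pow(Add(z, 5), -1), 1), -1)))) = Add(-24, Mul(3, Mul(Add(4, z), Pow(Add(Pow(Add(5, z), -1), 1), -1)))) = Add(-24, Mul(3, Mul(Add(4, z), Pow(Add(1, Pow(Add(5, z), -1)), -1)))) = Add(-24, Mul(3, Mul(Pow(Add(1, Pow(Add(5, z), -1)), -1), Add(4, z)))) = Add(-24, Mul(3, Pow(Add(1, Pow(Add(5, z), -1)), -1), Add(4, z))))
Function('u')(L) = Mul(3, Pow(L, Rational(1, 2)), Pow(Add(6, Pow(L, 2)), -1), Add(-28, Pow(L, 2), Pow(L, 4))) (Function('u')(L) = Mul(Mul(3, Pow(Add(6, Mul(L, L)), -1), Add(-28, Mul(L, L), Pow(Mul(L, L), 2))), Pow(L, Rational(1, 2))) = Mul(Mul(3, Pow(Add(6, Pow(L, 2)), -1), Add(-28, Pow(L, 2), Pow(Pow(L, 2), 2))), Pow(L, Rational(1, 2))) = Mul(Mul(3, Pow(Add(6, Pow(L, 2)), -1), Add(-28, Pow(L, 2), Pow(L, 4))), Pow(L, Rational(1, 2))) = Mul(3, Pow(L, Rational(1, 2)), Pow(Add(6, Pow(L, 2)), -1), Add(-28, Pow(L, 2), Pow(L, 4))))
Add(Mul(Function('u')(-19), -1580), 903) = Add(Mul(Mul(3, Pow(-19, Rational(1, 2)), Pow(Add(6, Pow(-19, 2)), -1), Add(-28, Pow(-19, 2), Pow(-19, 4))), -1580), 903) = Add(Mul(Mul(3, Mul(I, Pow(19, Rational(1, 2))), Pow(Add(6, 361), -1), Add(-28, 361, 130321)), -1580), 903) = Add(Mul(Mul(3, Mul(I, Pow(19, Rational(1, 2))), Pow(367, -1), 130654), -1580), 903) = Add(Mul(Mul(3, Mul(I, Pow(19, Rational(1, 2))), Rational(1, 367), 130654), -1580), 903) = Add(Mul(Mul(Rational(391962, 367), I, Pow(19, Rational(1, 2))), -1580), 903) = Add(Mul(Rational(-619299960, 367), I, Pow(19, Rational(1, 2))), 903) = Add(903, Mul(Rational(-619299960, 367), I, Pow(19, Rational(1, 2))))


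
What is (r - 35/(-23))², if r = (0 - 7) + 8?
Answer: 3364/529 ≈ 6.3592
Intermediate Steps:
r = 1 (r = -7 + 8 = 1)
(r - 35/(-23))² = (1 - 35/(-23))² = (1 - 35*(-1/23))² = (1 + 35/23)² = (58/23)² = 3364/529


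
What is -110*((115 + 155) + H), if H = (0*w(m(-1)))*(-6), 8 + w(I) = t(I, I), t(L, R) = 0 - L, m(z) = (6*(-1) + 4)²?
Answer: -29700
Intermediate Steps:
m(z) = 4 (m(z) = (-6 + 4)² = (-2)² = 4)
t(L, R) = -L
w(I) = -8 - I
H = 0 (H = (0*(-8 - 1*4))*(-6) = (0*(-8 - 4))*(-6) = (0*(-12))*(-6) = 0*(-6) = 0)
-110*((115 + 155) + H) = -110*((115 + 155) + 0) = -110*(270 + 0) = -110*270 = -29700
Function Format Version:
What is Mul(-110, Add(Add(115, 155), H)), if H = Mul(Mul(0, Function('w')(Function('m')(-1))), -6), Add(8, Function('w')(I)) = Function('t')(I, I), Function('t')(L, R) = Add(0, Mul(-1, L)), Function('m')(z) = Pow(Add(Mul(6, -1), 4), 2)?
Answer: -29700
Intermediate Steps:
Function('m')(z) = 4 (Function('m')(z) = Pow(Add(-6, 4), 2) = Pow(-2, 2) = 4)
Function('t')(L, R) = Mul(-1, L)
Function('w')(I) = Add(-8, Mul(-1, I))
H = 0 (H = Mul(Mul(0, Add(-8, Mul(-1, 4))), -6) = Mul(Mul(0, Add(-8, -4)), -6) = Mul(Mul(0, -12), -6) = Mul(0, -6) = 0)
Mul(-110, Add(Add(115, 155), H)) = Mul(-110, Add(Add(115, 155), 0)) = Mul(-110, Add(270, 0)) = Mul(-110, 270) = -29700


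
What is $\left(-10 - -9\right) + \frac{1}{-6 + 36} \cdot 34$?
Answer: $\frac{2}{15} \approx 0.13333$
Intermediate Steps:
$\left(-10 - -9\right) + \frac{1}{-6 + 36} \cdot 34 = \left(-10 + 9\right) + \frac{1}{30} \cdot 34 = -1 + \frac{1}{30} \cdot 34 = -1 + \frac{17}{15} = \frac{2}{15}$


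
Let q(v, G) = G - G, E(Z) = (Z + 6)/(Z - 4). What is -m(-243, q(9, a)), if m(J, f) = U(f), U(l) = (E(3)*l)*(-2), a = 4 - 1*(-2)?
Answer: 0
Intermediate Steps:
a = 6 (a = 4 + 2 = 6)
E(Z) = (6 + Z)/(-4 + Z)
q(v, G) = 0
U(l) = 18*l (U(l) = (((6 + 3)/(-4 + 3))*l)*(-2) = ((9/(-1))*l)*(-2) = ((-1*9)*l)*(-2) = -9*l*(-2) = 18*l)
m(J, f) = 18*f
-m(-243, q(9, a)) = -18*0 = -1*0 = 0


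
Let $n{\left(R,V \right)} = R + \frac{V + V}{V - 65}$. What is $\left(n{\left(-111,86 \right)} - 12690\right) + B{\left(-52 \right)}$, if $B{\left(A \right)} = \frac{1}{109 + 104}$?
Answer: $- \frac{6358024}{497} \approx -12793.0$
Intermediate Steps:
$n{\left(R,V \right)} = R + \frac{2 V}{-65 + V}$
$B{\left(A \right)} = \frac{1}{213}$
$\left(n{\left(-111,86 \right)} - 12690\right) + B{\left(-52 \right)} = \left(\frac{\left(-65\right) \left(-111\right) + 2 \cdot 86 - 9546}{-65 + 86} - 12690\right) + \frac{1}{213} = \left(\frac{7215 + 172 - 9546}{21} - 12690\right) + \frac{1}{213} = \left(\frac{1}{21} \left(-2159\right) - 12690\right) + \frac{1}{213} = \left(- \frac{2159}{21} - 12690\right) + \frac{1}{213} = - \frac{268649}{21} + \frac{1}{213} = - \frac{6358024}{497}$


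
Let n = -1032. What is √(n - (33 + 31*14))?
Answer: I*√1499 ≈ 38.717*I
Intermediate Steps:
√(n - (33 + 31*14)) = √(-1032 - (33 + 31*14)) = √(-1032 - (33 + 434)) = √(-1032 - 1*467) = √(-1032 - 467) = √(-1499) = I*√1499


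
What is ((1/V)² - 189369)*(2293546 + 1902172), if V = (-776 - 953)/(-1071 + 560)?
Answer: -48474002729778256/61009 ≈ -7.9454e+11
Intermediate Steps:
V = 247/73 (V = -1729/(-511) = -1729*(-1/511) = 247/73 ≈ 3.3836)
((1/V)² - 189369)*(2293546 + 1902172) = ((1/(247/73))² - 189369)*(2293546 + 1902172) = ((73/247)² - 189369)*4195718 = (5329/61009 - 189369)*4195718 = -11553207992/61009*4195718 = -48474002729778256/61009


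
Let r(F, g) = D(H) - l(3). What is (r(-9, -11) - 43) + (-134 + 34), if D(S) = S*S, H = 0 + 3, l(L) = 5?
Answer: -139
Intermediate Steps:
H = 3
D(S) = S²
r(F, g) = 4 (r(F, g) = 3² - 1*5 = 9 - 5 = 4)
(r(-9, -11) - 43) + (-134 + 34) = (4 - 43) + (-134 + 34) = -39 - 100 = -139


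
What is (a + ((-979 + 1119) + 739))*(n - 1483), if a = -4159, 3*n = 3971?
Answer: 1567840/3 ≈ 5.2261e+5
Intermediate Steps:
n = 3971/3 (n = (1/3)*3971 = 3971/3 ≈ 1323.7)
(a + ((-979 + 1119) + 739))*(n - 1483) = (-4159 + ((-979 + 1119) + 739))*(3971/3 - 1483) = (-4159 + (140 + 739))*(-478/3) = (-4159 + 879)*(-478/3) = -3280*(-478/3) = 1567840/3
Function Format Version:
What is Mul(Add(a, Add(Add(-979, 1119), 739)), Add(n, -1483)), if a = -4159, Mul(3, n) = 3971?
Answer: Rational(1567840, 3) ≈ 5.2261e+5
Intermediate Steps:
n = Rational(3971, 3) (n = Mul(Rational(1, 3), 3971) = Rational(3971, 3) ≈ 1323.7)
Mul(Add(a, Add(Add(-979, 1119), 739)), Add(n, -1483)) = Mul(Add(-4159, Add(Add(-979, 1119), 739)), Add(Rational(3971, 3), -1483)) = Mul(Add(-4159, Add(140, 739)), Rational(-478, 3)) = Mul(Add(-4159, 879), Rational(-478, 3)) = Mul(-3280, Rational(-478, 3)) = Rational(1567840, 3)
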